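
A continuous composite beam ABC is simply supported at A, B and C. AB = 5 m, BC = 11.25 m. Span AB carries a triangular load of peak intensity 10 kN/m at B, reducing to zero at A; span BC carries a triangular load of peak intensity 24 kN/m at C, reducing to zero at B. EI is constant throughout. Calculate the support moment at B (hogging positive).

M_B = 127.8 kN·m

Take M_B as the redundant. Released structure: two simple spans AB and BC with a hinge at B.
End slopes at the hinge B, treating each span as simply supported:
  span AB: triangular load, peak 10: w₀L³/(45EI) = 27.78/EI
  span BC: triangular load, peak 24: 7w₀L³/(360EI) = 664.5/EI
  relative rotation θ_0 = (27.78 + 664.5)/EI = 692.2/EI
A unit hogging moment at B produces rotation L₁/(3EI) + L₂/(3EI) = 5.417/EI.
Slope continuity at B: θ_0 = M_B·5.417/EI, so M_B = 692.2/5.417 = 127.8 kN·m (hogging).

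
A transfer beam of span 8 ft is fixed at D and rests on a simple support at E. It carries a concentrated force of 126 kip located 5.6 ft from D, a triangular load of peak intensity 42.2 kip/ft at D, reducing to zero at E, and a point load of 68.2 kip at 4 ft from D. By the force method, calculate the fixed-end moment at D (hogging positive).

Take the reaction at E as the redundant and release it; the primary structure is a cantilever fixed at D.
Free-end deflection of the primary structure under the applied loading (downward +):
  point load 126 at a = 5.6: Pa²(3L − a)/(6EI) = 12118/EI
  triangular load, peak 42.2 at the fixed end: w₀L⁴/(30EI) = 5762/EI
  point load 68.2 at a = 4: Pa²(3L − a)/(6EI) = 3637/EI
  δ_0 = 21517/EI
Tip deflection under a unit load at E: L³/(3EI) = 170.7/EI.
The prop prevents deflection at E: R_E = δ_0/δ_{EE} = 21517/170.7 = 126.1 kip.
Moment equilibrium about D: M_D = Σ(load moments about D) − R_E·L = 1429 − 126.1×8 = 419.9 kip·ft.

M_D = 419.9 kip·ft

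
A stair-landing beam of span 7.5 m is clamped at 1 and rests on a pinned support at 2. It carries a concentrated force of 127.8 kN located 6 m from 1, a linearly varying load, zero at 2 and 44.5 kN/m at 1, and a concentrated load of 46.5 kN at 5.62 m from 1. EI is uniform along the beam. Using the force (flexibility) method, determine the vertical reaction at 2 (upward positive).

Take the reaction at 2 as the redundant and release it; the primary structure is a cantilever fixed at 1.
Primary-structure tip deflection at 2 by superposition:
  point load 127.8 at a = 6: Pa²(3L − a)/(6EI) = 12652/EI
  triangular load, peak 44.5 at the fixed end: w₀L⁴/(30EI) = 4693/EI
  point load 46.5 at a = 5.62: Pa²(3L − a)/(6EI) = 4132/EI
  δ_0 = 21477/EI
Flexibility coefficient — unit upward force at 2: δ_{22} = L³/(3EI) = 140.6/EI.
The prop prevents deflection at 2: R_2 = δ_0/δ_{22} = 21477/140.6 = 152.7 kN.

R_2 = 152.7 kN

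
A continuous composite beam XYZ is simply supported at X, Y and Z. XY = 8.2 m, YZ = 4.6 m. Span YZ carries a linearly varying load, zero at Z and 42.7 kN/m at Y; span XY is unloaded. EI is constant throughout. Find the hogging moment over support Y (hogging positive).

M_Y = 21.65 kN·m

Take M_Y as the redundant. Released structure: two simple spans XY and YZ with a hinge at Y.
Rotations at Y on the released spans (each span's end-slope, ×1/EI):
  span YZ: triangular load, peak 42.7: w₀L³/(45EI) = 92.36/EI
  relative rotation θ_0 = (0 + 92.36)/EI = 92.36/EI
A unit hogging moment at Y produces rotation L₁/(3EI) + L₂/(3EI) = 4.267/EI.
Slope continuity at Y: θ_0 = M_Y·4.267/EI, so M_Y = 92.36/4.267 = 21.65 kN·m (hogging).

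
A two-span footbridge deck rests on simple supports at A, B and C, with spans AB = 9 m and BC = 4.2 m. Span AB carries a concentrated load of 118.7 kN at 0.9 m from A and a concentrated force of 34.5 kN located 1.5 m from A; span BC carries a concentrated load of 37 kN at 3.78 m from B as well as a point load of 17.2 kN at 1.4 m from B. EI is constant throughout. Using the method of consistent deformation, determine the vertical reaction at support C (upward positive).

Take M_B as the redundant. Released structure: two simple spans AB and BC with a hinge at B.
Discontinuity in slope at B on the released structure — sum the simple-span end rotations:
  span AB: point load 118.7 at a = 0.9: Pab(L + a)/(6LEI) = 158.6/EI
  span AB: point load 34.5 at a = 1.5: Pab(L + a)/(6LEI) = 75.47/EI
  span BC: point load 37 at a = 3.78: Pab(L + b)/(6LEI) = 10.77/EI
  span BC: point load 17.2 at a = 1.4: Pab(L + b)/(6LEI) = 18.73/EI
  relative rotation θ_0 = (234.1 + 29.5)/EI = 263.6/EI
A unit hogging moment at B produces rotation L₁/(3EI) + L₂/(3EI) = 4.4/EI.
Compatibility: M_B·(L₁+L₂)/(3EI) = θ_0, giving M_B = 59.91 kN·m (hogging).
Span BC, ΣM about C: R_B^{BC}·4.2 = 63.7 + 59.91, so R_B^{BC} = 29.43 kN and R_C = 54.2 − 29.43 = 24.77 kN.

R_C = 24.77 kN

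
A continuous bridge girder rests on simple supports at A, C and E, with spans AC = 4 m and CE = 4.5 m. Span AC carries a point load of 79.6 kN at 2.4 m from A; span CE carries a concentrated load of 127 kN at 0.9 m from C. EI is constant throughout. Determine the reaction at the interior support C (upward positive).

Release continuity at C by inserting a hinge; the redundant is the internal moment M_C. The primary structure is two simply-supported spans AC and CE.
Discontinuity in slope at C on the released structure — sum the simple-span end rotations:
  span AC: point load 79.6 at a = 2.4: Pab(L + a)/(6LEI) = 81.51/EI
  span CE: point load 127 at a = 0.9: Pab(L + b)/(6LEI) = 123.4/EI
  relative rotation θ_0 = (81.51 + 123.4)/EI = 205/EI
A unit hogging moment at C produces rotation L₁/(3EI) + L₂/(3EI) = 2.833/EI.
Compatibility: M_C·(L₁+L₂)/(3EI) = θ_0, giving M_C = 72.34 kN·m (hogging).
Span AC, ΣM about A with M_C applied at C: R_C^{AC}·4 = 191 + 72.34, so R_C^{AC} = 65.84 kN and R_A = 79.6 − 65.84 = 13.76 kN.
Span CE, ΣM about E: R_C^{CE}·4.5 = 457.2 + 72.34, so R_C^{CE} = 117.7 kN and R_E = 127 − 117.7 = 9.325 kN.
R_C = 65.84 + 117.7 = 183.5 kN.

R_C = 183.5 kN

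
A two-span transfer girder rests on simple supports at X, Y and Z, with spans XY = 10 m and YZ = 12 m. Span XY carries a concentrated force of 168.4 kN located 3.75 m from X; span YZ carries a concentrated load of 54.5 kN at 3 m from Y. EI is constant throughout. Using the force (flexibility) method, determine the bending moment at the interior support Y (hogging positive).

M_Y = 181.9 kN·m

Release continuity at Y by inserting a hinge; the redundant is the internal moment M_Y. The primary structure is two simply-supported spans XY and YZ.
Discontinuity in slope at Y on the released structure — sum the simple-span end rotations:
  span XY: point load 168.4 at a = 3.75: Pab(L + a)/(6LEI) = 904.5/EI
  span YZ: point load 54.5 at a = 3: Pab(L + b)/(6LEI) = 429.2/EI
  relative rotation θ_0 = (904.5 + 429.2)/EI = 1334/EI
A unit hogging moment at Y produces rotation L₁/(3EI) + L₂/(3EI) = 7.333/EI.
Slope continuity at Y: θ_0 = M_Y·7.333/EI, so M_Y = 1334/7.333 = 181.9 kN·m (hogging).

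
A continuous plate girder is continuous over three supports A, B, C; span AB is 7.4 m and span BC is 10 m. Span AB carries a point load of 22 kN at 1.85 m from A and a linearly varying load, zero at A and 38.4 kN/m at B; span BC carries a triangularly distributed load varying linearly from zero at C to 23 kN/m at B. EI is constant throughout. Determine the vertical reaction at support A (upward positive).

R_A = 42.8 kN

Release continuity at B by inserting a hinge; the redundant is the internal moment M_B. The primary structure is two simply-supported spans AB and BC.
Rotations at B on the released spans (each span's end-slope, ×1/EI):
  span AB: point load 22 at a = 1.85: Pab(L + a)/(6LEI) = 47.06/EI
  span AB: triangular load, peak 38.4: w₀L³/(45EI) = 345.8/EI
  span BC: triangular load, peak 23: w₀L³/(45EI) = 511.1/EI
  relative rotation θ_0 = (392.9 + 511.1)/EI = 904/EI
A unit hogging moment at B produces rotation L₁/(3EI) + L₂/(3EI) = 5.8/EI.
Compatibility: M_B·(L₁+L₂)/(3EI) = θ_0, giving M_B = 155.9 kN·m (hogging).
Span AB, ΣM about A with M_B applied at B: R_B^{AB}·7.4 = 741.6 + 155.9, so R_B^{AB} = 121.3 kN and R_A = 164.1 − 121.3 = 42.8 kN.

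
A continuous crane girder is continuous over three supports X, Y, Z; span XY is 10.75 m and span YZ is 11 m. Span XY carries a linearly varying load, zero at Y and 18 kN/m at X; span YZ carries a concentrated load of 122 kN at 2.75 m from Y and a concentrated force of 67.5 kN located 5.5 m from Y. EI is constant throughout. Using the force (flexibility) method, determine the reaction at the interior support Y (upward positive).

Release continuity at Y by inserting a hinge; the redundant is the internal moment M_Y. The primary structure is two simply-supported spans XY and YZ.
End slopes at the hinge Y, treating each span as simply supported:
  span XY: triangular load, peak 18: 7w₀L³/(360EI) = 434.8/EI
  span YZ: point load 122 at a = 2.75: Pab(L + b)/(6LEI) = 807.3/EI
  span YZ: point load 67.5 at a = 5.5: Pab(L + b)/(6LEI) = 510.5/EI
  relative rotation θ_0 = (434.8 + 1318)/EI = 1753/EI
A unit hogging moment at Y produces rotation L₁/(3EI) + L₂/(3EI) = 7.25/EI.
Slope continuity at Y: θ_0 = M_Y·7.25/EI, so M_Y = 1753/7.25 = 241.7 kN·m (hogging).
Span XY, ΣM about X with M_Y applied at Y: R_Y^{XY}·10.75 = 346.7 + 241.7, so R_Y^{XY} = 54.74 kN and R_X = 96.75 − 54.74 = 42.01 kN.
Span YZ, ΣM about Z: R_Y^{YZ}·11 = 1378 + 241.7, so R_Y^{YZ} = 147.2 kN and R_Z = 189.5 − 147.2 = 42.27 kN.
R_Y = 54.74 + 147.2 = 202 kN.

R_Y = 202 kN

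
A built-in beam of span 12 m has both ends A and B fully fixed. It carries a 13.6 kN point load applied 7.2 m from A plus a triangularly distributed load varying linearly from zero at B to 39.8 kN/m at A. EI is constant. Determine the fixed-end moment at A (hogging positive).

Take the two fixed-end moments M_A, M_B as redundants; the released structure is the simple span AB.
On the primary (simply-supported) span, the end slopes from the loading are:
  at A: point load 13.6 at a = 7.2: Pab(L + b)/(6LEI) = 109.7/EI
  at B: point load 13.6 at a = 7.2: Pab(L + a)/(6LEI) = 125.3/EI
  at A: triangular load, peak 39.8: w₀L³/(45EI) = 1528/EI
  at B: triangular load, peak 39.8: 7w₀L³/(360EI) = 1337/EI
  θ_A0 = 1638/EI,  θ_B0 = 1463/EI
Flexibility coefficients: a unit moment at one end gives L/(3EI) there and L/(6EI) at the far end, so f₁₁ = f₂₂ = 4/EI and f₁₂ = f₂₁ = 2/EI.
Compatibility — zero rotation at each built-in end:
  4 M_A + 2 M_B = 1638
  2 M_A + 4 M_B = 1463
Solving the pair gives M_A = 302.2 kN·m and M_B = 214.5 kN·m (hogging).

M_A = 302.2 kN·m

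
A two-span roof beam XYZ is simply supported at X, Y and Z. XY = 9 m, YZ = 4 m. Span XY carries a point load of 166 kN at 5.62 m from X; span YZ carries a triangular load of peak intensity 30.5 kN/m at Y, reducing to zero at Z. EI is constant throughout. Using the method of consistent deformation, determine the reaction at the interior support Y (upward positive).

Release continuity at Y by inserting a hinge; the redundant is the internal moment M_Y. The primary structure is two simply-supported spans XY and YZ.
Rotations at Y on the released spans (each span's end-slope, ×1/EI):
  span XY: point load 166 at a = 5.62: Pab(L + a)/(6LEI) = 853.7/EI
  span YZ: triangular load, peak 30.5: w₀L³/(45EI) = 43.38/EI
  relative rotation θ_0 = (853.7 + 43.38)/EI = 897.1/EI
A unit hogging moment at Y produces rotation L₁/(3EI) + L₂/(3EI) = 4.333/EI.
Slope continuity at Y: θ_0 = M_Y·4.333/EI, so M_Y = 897.1/4.333 = 207 kN·m (hogging).
Span XY, ΣM about X with M_Y applied at Y: R_Y^{XY}·9 = 932.9 + 207, so R_Y^{XY} = 126.7 kN and R_X = 166 − 126.7 = 39.34 kN.
Span YZ, ΣM about Z: R_Y^{YZ}·4 = 162.7 + 207, so R_Y^{YZ} = 92.42 kN and R_Z = 61 − 92.42 = -31.42 kN.
R_Y = 126.7 + 92.42 = 219.1 kN.

R_Y = 219.1 kN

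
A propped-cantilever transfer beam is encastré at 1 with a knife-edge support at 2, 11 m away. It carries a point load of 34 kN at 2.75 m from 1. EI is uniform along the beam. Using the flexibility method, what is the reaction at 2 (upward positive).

R_2 = 2.922 kN

Release the roller at 2. Primary structure: cantilever fixed at 1.
Primary-structure tip deflection at 2 by superposition:
  point load 34 at a = 2.75: Pa²(3L − a)/(6EI) = 1296/EI
Flexibility coefficient — unit upward force at 2: δ_{22} = L³/(3EI) = 443.7/EI.
The prop prevents deflection at 2: R_2 = δ_0/δ_{22} = 1296/443.7 = 2.922 kN.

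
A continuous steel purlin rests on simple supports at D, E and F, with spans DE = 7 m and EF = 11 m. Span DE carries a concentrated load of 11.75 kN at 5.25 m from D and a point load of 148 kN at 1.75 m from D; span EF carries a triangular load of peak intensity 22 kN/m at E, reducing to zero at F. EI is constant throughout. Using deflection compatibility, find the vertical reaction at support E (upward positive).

Insert a hinge at E; M_E is the redundant, and each span becomes simply supported.
Discontinuity in slope at E on the released structure — sum the simple-span end rotations:
  span DE: point load 11.75 at a = 5.25: Pab(L + a)/(6LEI) = 31.49/EI
  span DE: point load 148 at a = 1.75: Pab(L + a)/(6LEI) = 283.3/EI
  span EF: triangular load, peak 22: w₀L³/(45EI) = 650.7/EI
  relative rotation θ_0 = (314.8 + 650.7)/EI = 965.5/EI
A unit hogging moment at E produces rotation L₁/(3EI) + L₂/(3EI) = 6/EI.
Compatibility: M_E·(L₁+L₂)/(3EI) = θ_0, giving M_E = 160.9 kN·m (hogging).
Span DE, ΣM about D with M_E applied at E: R_E^{DE}·7 = 320.7 + 160.9, so R_E^{DE} = 68.8 kN and R_D = 159.8 − 68.8 = 90.95 kN.
Span EF, ΣM about F: R_E^{EF}·11 = 887.3 + 160.9, so R_E^{EF} = 95.3 kN and R_F = 121 − 95.3 = 25.7 kN.
R_E = 68.8 + 95.3 = 164.1 kN.

R_E = 164.1 kN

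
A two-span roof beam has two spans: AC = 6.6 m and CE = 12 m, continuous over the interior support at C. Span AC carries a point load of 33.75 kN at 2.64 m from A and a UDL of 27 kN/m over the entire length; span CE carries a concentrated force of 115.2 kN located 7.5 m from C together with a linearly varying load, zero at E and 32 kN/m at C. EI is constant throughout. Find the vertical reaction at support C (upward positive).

R_C = 369.5 kN

Take M_C as the redundant. Released structure: two simple spans AC and CE with a hinge at C.
Discontinuity in slope at C on the released structure — sum the simple-span end rotations:
  span AC: point load 33.75 at a = 2.64: Pab(L + a)/(6LEI) = 82.33/EI
  span AC: UDL 27: wL³/(24EI) = 323.4/EI
  span CE: point load 115.2 at a = 7.5: Pab(L + b)/(6LEI) = 891/EI
  span CE: triangular load, peak 32: w₀L³/(45EI) = 1229/EI
  relative rotation θ_0 = (405.8 + 2120)/EI = 2526/EI
A unit hogging moment at C produces rotation L₁/(3EI) + L₂/(3EI) = 6.2/EI.
Slope continuity at C: θ_0 = M_C·6.2/EI, so M_C = 2526/6.2 = 407.3 kN·m (hogging).
Span AC, ΣM about A with M_C applied at C: R_C^{AC}·6.6 = 677.2 + 407.3, so R_C^{AC} = 164.3 kN and R_A = 211.9 − 164.3 = 47.63 kN.
Span CE, ΣM about E: R_C^{CE}·12 = 2054 + 407.3, so R_C^{CE} = 205.1 kN and R_E = 307.2 − 205.1 = 102.1 kN.
R_C = 164.3 + 205.1 = 369.5 kN.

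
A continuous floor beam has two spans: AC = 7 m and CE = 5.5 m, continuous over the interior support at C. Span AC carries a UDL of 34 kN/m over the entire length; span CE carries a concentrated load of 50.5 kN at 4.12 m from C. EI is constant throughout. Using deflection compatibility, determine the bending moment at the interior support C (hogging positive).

M_C = 131 kN·m

Release continuity at C by inserting a hinge; the redundant is the internal moment M_C. The primary structure is two simply-supported spans AC and CE.
End slopes at the hinge C, treating each span as simply supported:
  span AC: UDL 34: wL³/(24EI) = 485.9/EI
  span CE: point load 50.5 at a = 4.12: Pab(L + b)/(6LEI) = 59.86/EI
  relative rotation θ_0 = (485.9 + 59.86)/EI = 545.8/EI
A unit hogging moment at C produces rotation L₁/(3EI) + L₂/(3EI) = 4.167/EI.
Compatibility: M_C·(L₁+L₂)/(3EI) = θ_0, giving M_C = 131 kN·m (hogging).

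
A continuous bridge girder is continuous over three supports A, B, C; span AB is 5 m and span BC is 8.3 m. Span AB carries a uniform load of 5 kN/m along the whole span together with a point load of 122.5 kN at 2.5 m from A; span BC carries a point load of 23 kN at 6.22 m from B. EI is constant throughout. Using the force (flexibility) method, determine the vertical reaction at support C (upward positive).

R_C = 9.641 kN

Insert a hinge at B; M_B is the redundant, and each span becomes simply supported.
Rotations at B on the released spans (each span's end-slope, ×1/EI):
  span AB: UDL 5: wL³/(24EI) = 26.04/EI
  span AB: point load 122.5 at a = 2.5: Pab(L + a)/(6LEI) = 191.4/EI
  span BC: point load 23 at a = 6.22: Pab(L + b)/(6LEI) = 62.02/EI
  relative rotation θ_0 = (217.4 + 62.02)/EI = 279.5/EI
A unit hogging moment at B produces rotation L₁/(3EI) + L₂/(3EI) = 4.433/EI.
Slope continuity at B: θ_0 = M_B·4.433/EI, so M_B = 279.5/4.433 = 63.04 kN·m (hogging).
Span BC, ΣM about C: R_B^{BC}·8.3 = 47.84 + 63.04, so R_B^{BC} = 13.36 kN and R_C = 23 − 13.36 = 9.641 kN.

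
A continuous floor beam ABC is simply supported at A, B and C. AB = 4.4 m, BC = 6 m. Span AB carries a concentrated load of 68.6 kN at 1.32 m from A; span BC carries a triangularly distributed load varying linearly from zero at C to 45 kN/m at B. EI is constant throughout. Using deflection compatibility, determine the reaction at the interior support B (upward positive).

R_B = 142 kN

Insert a hinge at B; M_B is the redundant, and each span becomes simply supported.
End slopes at the hinge B, treating each span as simply supported:
  span AB: point load 68.6 at a = 1.32: Pab(L + a)/(6LEI) = 60.43/EI
  span BC: triangular load, peak 45: w₀L³/(45EI) = 216/EI
  relative rotation θ_0 = (60.43 + 216)/EI = 276.4/EI
A unit hogging moment at B produces rotation L₁/(3EI) + L₂/(3EI) = 3.467/EI.
Compatibility: M_B·(L₁+L₂)/(3EI) = θ_0, giving M_B = 79.74 kN·m (hogging).
Span AB, ΣM about A with M_B applied at B: R_B^{AB}·4.4 = 90.55 + 79.74, so R_B^{AB} = 38.7 kN and R_A = 68.6 − 38.7 = 29.9 kN.
Span BC, ΣM about C: R_B^{BC}·6 = 540 + 79.74, so R_B^{BC} = 103.3 kN and R_C = 135 − 103.3 = 31.71 kN.
R_B = 38.7 + 103.3 = 142 kN.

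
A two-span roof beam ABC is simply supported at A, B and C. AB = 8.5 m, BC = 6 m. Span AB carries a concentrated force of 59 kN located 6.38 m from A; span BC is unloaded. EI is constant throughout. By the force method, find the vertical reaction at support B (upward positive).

R_B = 57.98 kN

Take M_B as the redundant. Released structure: two simple spans AB and BC with a hinge at B.
Rotations at B on the released spans (each span's end-slope, ×1/EI):
  span AB: point load 59 at a = 6.38: Pab(L + a)/(6LEI) = 232.8/EI
  relative rotation θ_0 = (232.8 + 0)/EI = 232.8/EI
A unit hogging moment at B produces rotation L₁/(3EI) + L₂/(3EI) = 4.833/EI.
Compatibility: M_B·(L₁+L₂)/(3EI) = θ_0, giving M_B = 48.17 kN·m (hogging).
Span AB, ΣM about A with M_B applied at B: R_B^{AB}·8.5 = 376.4 + 48.17, so R_B^{AB} = 49.95 kN and R_A = 59 − 49.95 = 9.048 kN.
Span BC, ΣM about C: R_B^{BC}·6 = 0 + 48.17, so R_B^{BC} = 8.029 kN and R_C = 0 − 8.029 = -8.029 kN.
R_B = 49.95 + 8.029 = 57.98 kN.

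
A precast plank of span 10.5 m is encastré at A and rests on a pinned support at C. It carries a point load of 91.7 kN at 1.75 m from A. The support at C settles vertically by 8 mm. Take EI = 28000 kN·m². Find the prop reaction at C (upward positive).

R_C = 3.028 kN

Take the reaction at C as the redundant and release it; the primary structure is a cantilever fixed at A.
Deflection at C on the released cantilever, summing each load's contribution:
  point load 91.7 at a = 1.75: Pa²(3L − a)/(6EI) = 1392/EI
Flexibility coefficient — unit upward force at C: δ_{CC} = L³/(3EI) = 385.9/EI.
With EI = 28000 kN·m²: δ_0 = 0.049731 m and δ_{CC} = 0.013781 m/kN.
Compatibility — the beam at C must follow the support down by 0.008 m: δ_0 − R_C·δ_{CC} = 0.008, so R_C = (0.049731 − 0.008)/0.013781 = 3.028 kN.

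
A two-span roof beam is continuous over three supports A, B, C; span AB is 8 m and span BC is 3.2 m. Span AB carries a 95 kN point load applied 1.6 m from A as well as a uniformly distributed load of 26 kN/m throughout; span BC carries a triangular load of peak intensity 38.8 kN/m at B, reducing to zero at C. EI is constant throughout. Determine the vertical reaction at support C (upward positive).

Take M_B as the redundant. Released structure: two simple spans AB and BC with a hinge at B.
End slopes at the hinge B, treating each span as simply supported:
  span AB: point load 95 at a = 1.6: Pab(L + a)/(6LEI) = 194.6/EI
  span AB: UDL 26: wL³/(24EI) = 554.7/EI
  span BC: triangular load, peak 38.8: w₀L³/(45EI) = 28.25/EI
  relative rotation θ_0 = (749.2 + 28.25)/EI = 777.5/EI
A unit hogging moment at B produces rotation L₁/(3EI) + L₂/(3EI) = 3.733/EI.
Compatibility: M_B·(L₁+L₂)/(3EI) = θ_0, giving M_B = 208.3 kN·m (hogging).
Span BC, ΣM about C: R_B^{BC}·3.2 = 132.4 + 208.3, so R_B^{BC} = 106.5 kN and R_C = 62.08 − 106.5 = -44.39 kN.

R_C = -44.39 kN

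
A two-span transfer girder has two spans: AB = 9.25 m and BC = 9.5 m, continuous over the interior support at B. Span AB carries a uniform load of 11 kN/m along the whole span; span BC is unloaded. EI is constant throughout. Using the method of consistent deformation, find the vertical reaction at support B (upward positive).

Release continuity at B by inserting a hinge; the redundant is the internal moment M_B. The primary structure is two simply-supported spans AB and BC.
End slopes at the hinge B, treating each span as simply supported:
  span AB: UDL 11: wL³/(24EI) = 362.7/EI
  relative rotation θ_0 = (362.7 + 0)/EI = 362.7/EI
A unit hogging moment at B produces rotation L₁/(3EI) + L₂/(3EI) = 6.25/EI.
Slope continuity at B: θ_0 = M_B·6.25/EI, so M_B = 362.7/6.25 = 58.04 kN·m (hogging).
Span AB, ΣM about A with M_B applied at B: R_B^{AB}·9.25 = 470.6 + 58.04, so R_B^{AB} = 57.15 kN and R_A = 101.8 − 57.15 = 44.6 kN.
Span BC, ΣM about C: R_B^{BC}·9.5 = 0 + 58.04, so R_B^{BC} = 6.109 kN and R_C = 0 − 6.109 = -6.109 kN.
R_B = 57.15 + 6.109 = 63.26 kN.

R_B = 63.26 kN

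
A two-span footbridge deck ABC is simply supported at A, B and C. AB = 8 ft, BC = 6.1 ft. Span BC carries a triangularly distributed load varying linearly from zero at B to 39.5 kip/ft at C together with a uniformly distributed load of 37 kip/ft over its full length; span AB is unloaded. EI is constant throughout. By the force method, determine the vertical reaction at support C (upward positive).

R_C = 174.9 kip

Take M_B as the redundant. Released structure: two simple spans AB and BC with a hinge at B.
End slopes at the hinge B, treating each span as simply supported:
  span BC: triangular load, peak 39.5: 7w₀L³/(360EI) = 174.3/EI
  span BC: UDL 37: wL³/(24EI) = 349.9/EI
  relative rotation θ_0 = (0 + 524.3)/EI = 524.3/EI
A unit hogging moment at B produces rotation L₁/(3EI) + L₂/(3EI) = 4.7/EI.
Slope continuity at B: θ_0 = M_B·4.7/EI, so M_B = 524.3/4.7 = 111.5 kip·ft (hogging).
Span BC, ΣM about C: R_B^{BC}·6.1 = 933.4 + 111.5, so R_B^{BC} = 171.3 kip and R_C = 346.2 − 171.3 = 174.9 kip.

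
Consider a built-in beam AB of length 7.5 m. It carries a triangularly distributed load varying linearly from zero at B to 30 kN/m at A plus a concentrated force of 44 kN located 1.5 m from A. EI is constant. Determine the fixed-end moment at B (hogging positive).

Take the two fixed-end moments M_A, M_B as redundants; the released structure is the simple span AB.
End rotations of the released simple span under the applied load (×1/EI):
  at A: triangular load, peak 30: w₀L³/(45EI) = 281.2/EI
  at B: triangular load, peak 30: 7w₀L³/(360EI) = 246.1/EI
  at A: point load 44 at a = 1.5: Pab(L + b)/(6LEI) = 118.8/EI
  at B: point load 44 at a = 1.5: Pab(L + a)/(6LEI) = 79.2/EI
  θ_A0 = 400.1/EI,  θ_B0 = 325.3/EI
Flexibility coefficients: a unit moment at one end gives L/(3EI) there and L/(6EI) at the far end, so f₁₁ = f₂₂ = 2.5/EI and f₁₂ = f₂₁ = 1.25/EI.
Compatibility — zero rotation at each built-in end:
  2.5 M_A + 1.25 M_B = 400.1
  1.25 M_A + 2.5 M_B = 325.3
Solving the pair gives M_A = 126.6 kN·m and M_B = 66.81 kN·m (hogging).

M_B = 66.81 kN·m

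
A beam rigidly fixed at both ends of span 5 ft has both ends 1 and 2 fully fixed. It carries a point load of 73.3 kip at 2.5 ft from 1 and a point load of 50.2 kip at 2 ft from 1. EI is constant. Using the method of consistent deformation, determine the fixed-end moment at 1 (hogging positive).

M_1 = 81.96 kip·ft

Release both end moments; the primary structure is a simply-supported span 12 with redundants M_1 and M_2.
On the primary (simply-supported) span, the end slopes from the loading are:
  at 1: point load 73.3 at a = 2.5: Pab(L + b)/(6LEI) = 114.5/EI
  at 2: point load 73.3 at a = 2.5: Pab(L + a)/(6LEI) = 114.5/EI
  at 1: point load 50.2 at a = 2: Pab(L + b)/(6LEI) = 80.32/EI
  at 2: point load 50.2 at a = 2: Pab(L + a)/(6LEI) = 70.28/EI
  θ_10 = 194.9/EI,  θ_20 = 184.8/EI
Flexibility coefficients: a unit moment at one end gives L/(3EI) there and L/(6EI) at the far end, so f₁₁ = f₂₂ = 1.667/EI and f₁₂ = f₂₁ = 0.8333/EI.
Compatibility — zero rotation at each built-in end:
  1.667 M_1 + 0.8333 M_2 = 194.9
  0.8333 M_1 + 1.667 M_2 = 184.8
Solving the pair gives M_1 = 81.96 kip·ft and M_2 = 69.91 kip·ft (hogging).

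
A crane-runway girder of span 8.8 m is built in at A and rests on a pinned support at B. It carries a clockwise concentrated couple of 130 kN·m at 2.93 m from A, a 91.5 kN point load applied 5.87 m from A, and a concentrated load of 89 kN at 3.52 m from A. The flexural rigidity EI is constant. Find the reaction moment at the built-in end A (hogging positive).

Take the reaction at B as the redundant and release it; the primary structure is a cantilever fixed at A.
Primary-structure tip deflection at B by superposition:
  clockwise couple 130 at a = 2.93: M₀a(2L − a)/(2EI) = 2794/EI
  point load 91.5 at a = 5.87: Pa²(3L − a)/(6EI) = 10788/EI
  point load 89 at a = 3.52: Pa²(3L − a)/(6EI) = 4205/EI
  δ_0 = 17787/EI
Tip deflection under a unit load at B: L³/(3EI) = 227.2/EI.
Compatibility at B: δ_0 − R_B·δ_{BB} = 0, so R_B = 17787/227.2 = 78.3 kN.
Moment equilibrium about A: M_A = Σ(load moments about A) − R_B·L = 980.4 − 78.3×8.8 = 291.3 kN·m.

M_A = 291.3 kN·m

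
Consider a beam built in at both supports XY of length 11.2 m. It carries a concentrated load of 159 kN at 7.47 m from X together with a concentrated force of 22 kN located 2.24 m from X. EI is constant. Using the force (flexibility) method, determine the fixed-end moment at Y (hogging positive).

M_Y = 271.7 kN·m

Release both end moments; the primary structure is a simply-supported span XY with redundants M_X and M_Y.
End rotations of the released simple span under the applied load (×1/EI):
  at X: point load 159 at a = 7.47: Pab(L + b)/(6LEI) = 984.3/EI
  at Y: point load 159 at a = 7.47: Pab(L + a)/(6LEI) = 1231/EI
  at X: point load 22 at a = 2.24: Pab(L + b)/(6LEI) = 132.5/EI
  at Y: point load 22 at a = 2.24: Pab(L + a)/(6LEI) = 88.31/EI
  θ_X0 = 1117/EI,  θ_Y0 = 1319/EI
Flexibility coefficients: a unit moment at one end gives L/(3EI) there and L/(6EI) at the far end, so f₁₁ = f₂₂ = 3.733/EI and f₁₂ = f₂₁ = 1.867/EI.
Compatibility — zero rotation at each built-in end:
  3.733 M_X + 1.867 M_Y = 1117
  1.867 M_X + 3.733 M_Y = 1319
Solving the pair gives M_X = 163.3 kN·m and M_Y = 271.7 kN·m (hogging).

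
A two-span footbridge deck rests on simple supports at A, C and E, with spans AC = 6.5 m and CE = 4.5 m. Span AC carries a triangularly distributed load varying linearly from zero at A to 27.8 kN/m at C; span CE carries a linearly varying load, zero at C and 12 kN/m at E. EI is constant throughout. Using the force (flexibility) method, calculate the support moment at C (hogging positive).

Release continuity at C by inserting a hinge; the redundant is the internal moment M_C. The primary structure is two simply-supported spans AC and CE.
End slopes at the hinge C, treating each span as simply supported:
  span AC: triangular load, peak 27.8: w₀L³/(45EI) = 169.7/EI
  span CE: triangular load, peak 12: 7w₀L³/(360EI) = 21.26/EI
  relative rotation θ_0 = (169.7 + 21.26)/EI = 190.9/EI
A unit hogging moment at C produces rotation L₁/(3EI) + L₂/(3EI) = 3.667/EI.
Slope continuity at C: θ_0 = M_C·3.667/EI, so M_C = 190.9/3.667 = 52.07 kN·m (hogging).

M_C = 52.07 kN·m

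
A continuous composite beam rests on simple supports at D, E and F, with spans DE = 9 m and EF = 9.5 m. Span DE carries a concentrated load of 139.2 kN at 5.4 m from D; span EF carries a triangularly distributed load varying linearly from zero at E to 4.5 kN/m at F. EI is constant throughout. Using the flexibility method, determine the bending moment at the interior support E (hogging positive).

M_E = 129.2 kN·m

Insert a hinge at E; M_E is the redundant, and each span becomes simply supported.
Rotations at E on the released spans (each span's end-slope, ×1/EI):
  span DE: point load 139.2 at a = 5.4: Pab(L + a)/(6LEI) = 721.6/EI
  span EF: triangular load, peak 4.5: 7w₀L³/(360EI) = 75.02/EI
  relative rotation θ_0 = (721.6 + 75.02)/EI = 796.6/EI
A unit hogging moment at E produces rotation L₁/(3EI) + L₂/(3EI) = 6.167/EI.
Slope continuity at E: θ_0 = M_E·6.167/EI, so M_E = 796.6/6.167 = 129.2 kN·m (hogging).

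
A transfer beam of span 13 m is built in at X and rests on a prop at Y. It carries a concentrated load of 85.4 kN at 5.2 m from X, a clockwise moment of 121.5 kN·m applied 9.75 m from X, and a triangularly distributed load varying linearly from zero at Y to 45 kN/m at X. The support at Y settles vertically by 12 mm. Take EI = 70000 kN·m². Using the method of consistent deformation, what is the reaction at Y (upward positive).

Take the reaction at Y as the redundant and release it; the primary structure is a cantilever fixed at X.
Downward deflection at the released point Y due to the loads:
  point load 85.4 at a = 5.2: Pa²(3L − a)/(6EI) = 13009/EI
  clockwise couple 121.5 at a = 9.75: M₀a(2L − a)/(2EI) = 9625/EI
  triangular load, peak 45 at the fixed end: w₀L⁴/(30EI) = 42842/EI
  δ_0 = 65475/EI
Flexibility coefficient — unit upward force at Y: δ_{YY} = L³/(3EI) = 732.3/EI.
With EI = 70000 kN·m²: δ_0 = 0.93536 m and δ_{YY} = 0.010462 m/kN.
Compatibility — the beam at Y must follow the support down by 0.012 m: δ_0 − R_Y·δ_{YY} = 0.012, so R_Y = (0.93536 − 0.012)/0.010462 = 88.26 kN.

R_Y = 88.26 kN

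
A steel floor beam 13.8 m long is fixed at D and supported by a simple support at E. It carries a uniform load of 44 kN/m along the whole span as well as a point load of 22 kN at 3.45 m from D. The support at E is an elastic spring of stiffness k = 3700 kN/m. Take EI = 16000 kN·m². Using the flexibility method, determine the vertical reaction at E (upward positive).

R_E = 228.5 kN

Choose R_E as the redundant. The primary structure is the cantilever fixed at D.
Downward deflection at the released point E due to the loads:
  UDL 44: wL⁴/(8EI) = 199471/EI
  point load 22 at a = 3.45: Pa²(3L − a)/(6EI) = 1656/EI
  δ_0 = 201127/EI
Flexibility coefficient — unit upward force at E: δ_{EE} = L³/(3EI) = 876/EI.
With EI = 16000 kN·m²: δ_0 = 12.57 m and δ_{EE} = 0.054752 m/kN.
Compatibility — the spring shortens by R_E/k under the reaction it provides: δ_0 − R_E·δ_{EE} = R_E/k. With 1/k = 0.00027 m/kN, R_E = δ_0 / (δ_{EE} + 1/k) = 12.57 / (0.054752 + 0.00027) = 228.5 kN.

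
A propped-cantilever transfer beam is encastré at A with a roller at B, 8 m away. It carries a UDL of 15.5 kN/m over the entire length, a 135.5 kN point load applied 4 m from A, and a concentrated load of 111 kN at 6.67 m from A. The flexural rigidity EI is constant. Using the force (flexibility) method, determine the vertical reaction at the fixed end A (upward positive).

R_A = 198.1 kN

Choose R_B as the redundant. The primary structure is the cantilever fixed at A.
Primary-structure tip deflection at B by superposition:
  UDL 15.5: wL⁴/(8EI) = 7936/EI
  point load 135.5 at a = 4: Pa²(3L − a)/(6EI) = 7227/EI
  point load 111 at a = 6.67: Pa²(3L − a)/(6EI) = 14263/EI
  δ_0 = 29426/EI
Flexibility coefficient — unit upward force at B: δ_{BB} = L³/(3EI) = 170.7/EI.
The prop prevents deflection at B: R_B = δ_0/δ_{BB} = 29426/170.7 = 172.4 kN.
Vertical equilibrium: R_A = ΣP − R_B = 370.5 − 172.4 = 198.1 kN.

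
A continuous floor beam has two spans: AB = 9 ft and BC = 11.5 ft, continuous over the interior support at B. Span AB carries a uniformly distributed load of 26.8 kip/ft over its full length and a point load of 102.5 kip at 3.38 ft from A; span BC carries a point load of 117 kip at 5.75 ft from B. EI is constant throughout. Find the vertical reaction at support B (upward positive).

Take M_B as the redundant. Released structure: two simple spans AB and BC with a hinge at B.
Rotations at B on the released spans (each span's end-slope, ×1/EI):
  span AB: UDL 26.8: wL³/(24EI) = 814/EI
  span AB: point load 102.5 at a = 3.38: Pab(L + a)/(6LEI) = 446.4/EI
  span BC: point load 117 at a = 5.75: Pab(L + b)/(6LEI) = 967.1/EI
  relative rotation θ_0 = (1260 + 967.1)/EI = 2228/EI
A unit hogging moment at B produces rotation L₁/(3EI) + L₂/(3EI) = 6.833/EI.
Compatibility: M_B·(L₁+L₂)/(3EI) = θ_0, giving M_B = 326 kip·ft (hogging).
Span AB, ΣM about A with M_B applied at B: R_B^{AB}·9 = 1432 + 326, so R_B^{AB} = 195.3 kip and R_A = 343.7 − 195.3 = 148.4 kip.
Span BC, ΣM about C: R_B^{BC}·11.5 = 672.8 + 326, so R_B^{BC} = 86.85 kip and R_C = 117 − 86.85 = 30.15 kip.
R_B = 195.3 + 86.85 = 282.2 kip.

R_B = 282.2 kip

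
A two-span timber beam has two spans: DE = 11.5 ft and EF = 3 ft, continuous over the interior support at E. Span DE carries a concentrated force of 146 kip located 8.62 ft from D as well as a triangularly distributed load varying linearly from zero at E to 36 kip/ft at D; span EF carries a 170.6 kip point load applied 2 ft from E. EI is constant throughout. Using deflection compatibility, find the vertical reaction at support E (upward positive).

Take M_E as the redundant. Released structure: two simple spans DE and EF with a hinge at E.
Rotations at E on the released spans (each span's end-slope, ×1/EI):
  span DE: point load 146 at a = 8.62: Pab(L + a)/(6LEI) = 1057/EI
  span DE: triangular load, peak 36: 7w₀L³/(360EI) = 1065/EI
  span EF: point load 170.6 at a = 2: Pab(L + b)/(6LEI) = 75.82/EI
  relative rotation θ_0 = (2122 + 75.82)/EI = 2197/EI
A unit hogging moment at E produces rotation L₁/(3EI) + L₂/(3EI) = 4.833/EI.
Compatibility: M_E·(L₁+L₂)/(3EI) = θ_0, giving M_E = 454.6 kip·ft (hogging).
Span DE, ΣM about D with M_E applied at E: R_E^{DE}·11.5 = 2052 + 454.6, so R_E^{DE} = 218 kip and R_D = 353 − 218 = 135 kip.
Span EF, ΣM about F: R_E^{EF}·3 = 170.6 + 454.6, so R_E^{EF} = 208.4 kip and R_F = 170.6 − 208.4 = -37.81 kip.
R_E = 218 + 208.4 = 426.4 kip.

R_E = 426.4 kip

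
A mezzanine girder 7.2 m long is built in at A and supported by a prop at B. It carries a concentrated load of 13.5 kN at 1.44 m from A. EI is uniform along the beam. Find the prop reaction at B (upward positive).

Take the reaction at B as the redundant and release it; the primary structure is a cantilever fixed at A.
Primary-structure tip deflection at B by superposition:
  point load 13.5 at a = 1.44: Pa²(3L − a)/(6EI) = 94.06/EI
Tip deflection under a unit load at B: L³/(3EI) = 124.4/EI.
Compatibility at B: δ_0 − R_B·δ_{BB} = 0, so R_B = 94.06/124.4 = 0.756 kN.

R_B = 0.756 kN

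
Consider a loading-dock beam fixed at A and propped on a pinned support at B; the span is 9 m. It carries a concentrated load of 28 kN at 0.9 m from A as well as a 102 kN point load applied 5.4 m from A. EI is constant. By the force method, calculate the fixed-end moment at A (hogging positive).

M_A = 175.8 kN·m

Take the reaction at B as the redundant and release it; the primary structure is a cantilever fixed at A.
Downward deflection at the released point B due to the loads:
  point load 28 at a = 0.9: Pa²(3L − a)/(6EI) = 98.66/EI
  point load 102 at a = 5.4: Pa²(3L − a)/(6EI) = 10708/EI
  δ_0 = 10806/EI
Flexibility coefficient — unit upward force at B: δ_{BB} = L³/(3EI) = 243/EI.
Compatibility at B: δ_0 − R_B·δ_{BB} = 0, so R_B = 10806/243 = 44.47 kN.
Moment equilibrium about A: M_A = Σ(load moments about A) − R_B·L = 576 − 44.47×9 = 175.8 kN·m.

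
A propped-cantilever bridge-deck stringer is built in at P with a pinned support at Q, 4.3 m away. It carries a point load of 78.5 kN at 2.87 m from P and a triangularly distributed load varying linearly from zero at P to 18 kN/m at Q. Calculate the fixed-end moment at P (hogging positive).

Remove the prop at Q; the released (primary) structure is a cantilever built in at P.
Free-end deflection of the primary structure under the applied loading (downward +):
  point load 78.5 at a = 2.87: Pa²(3L − a)/(6EI) = 1081/EI
  triangular load, peak 18 at the free end: 11w₀L⁴/(120EI) = 564.1/EI
  δ_0 = 1645/EI
Flexibility coefficient — unit upward force at Q: δ_{QQ} = L³/(3EI) = 26.5/EI.
The prop prevents deflection at Q: R_Q = δ_0/δ_{QQ} = 1645/26.5 = 62.07 kN.
Moment equilibrium about P: M_P = Σ(load moments about P) − R_Q·L = 336.2 − 62.07×4.3 = 69.33 kN·m.

M_P = 69.33 kN·m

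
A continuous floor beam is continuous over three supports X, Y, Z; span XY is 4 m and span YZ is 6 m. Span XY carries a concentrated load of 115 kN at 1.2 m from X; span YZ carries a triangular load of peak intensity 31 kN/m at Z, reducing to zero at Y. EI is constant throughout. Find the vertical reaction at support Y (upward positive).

R_Y = 92.24 kN

Release continuity at Y by inserting a hinge; the redundant is the internal moment M_Y. The primary structure is two simply-supported spans XY and YZ.
End slopes at the hinge Y, treating each span as simply supported:
  span XY: point load 115 at a = 1.2: Pab(L + a)/(6LEI) = 83.72/EI
  span YZ: triangular load, peak 31: 7w₀L³/(360EI) = 130.2/EI
  relative rotation θ_0 = (83.72 + 130.2)/EI = 213.9/EI
A unit hogging moment at Y produces rotation L₁/(3EI) + L₂/(3EI) = 3.333/EI.
Slope continuity at Y: θ_0 = M_Y·3.333/EI, so M_Y = 213.9/3.333 = 64.18 kN·m (hogging).
Span XY, ΣM about X with M_Y applied at Y: R_Y^{XY}·4 = 138 + 64.18, so R_Y^{XY} = 50.54 kN and R_X = 115 − 50.54 = 64.46 kN.
Span YZ, ΣM about Z: R_Y^{YZ}·6 = 186 + 64.18, so R_Y^{YZ} = 41.7 kN and R_Z = 93 − 41.7 = 51.3 kN.
R_Y = 50.54 + 41.7 = 92.24 kN.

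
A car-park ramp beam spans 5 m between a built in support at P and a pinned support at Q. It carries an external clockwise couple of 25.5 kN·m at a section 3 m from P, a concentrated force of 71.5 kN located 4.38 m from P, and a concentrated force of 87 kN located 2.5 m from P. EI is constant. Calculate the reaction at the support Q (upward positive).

R_Q = 91.88 kN

Choose R_Q as the redundant. The primary structure is the cantilever fixed at P.
Primary-structure tip deflection at Q by superposition:
  clockwise couple 25.5 at a = 3: M₀a(2L − a)/(2EI) = 267.8/EI
  point load 71.5 at a = 4.38: Pa²(3L − a)/(6EI) = 2428/EI
  point load 87 at a = 2.5: Pa²(3L − a)/(6EI) = 1133/EI
  δ_0 = 3828/EI
Flexibility coefficient — unit upward force at Q: δ_{QQ} = L³/(3EI) = 41.67/EI.
Compatibility at Q: δ_0 − R_Q·δ_{QQ} = 0, so R_Q = 3828/41.67 = 91.88 kN.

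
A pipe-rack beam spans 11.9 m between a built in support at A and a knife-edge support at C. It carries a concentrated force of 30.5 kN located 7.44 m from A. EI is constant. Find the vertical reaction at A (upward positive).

R_A = 16.34 kN

Take the reaction at C as the redundant and release it; the primary structure is a cantilever fixed at A.
Downward deflection at the released point C due to the loads:
  point load 30.5 at a = 7.44: Pa²(3L − a)/(6EI) = 7952/EI
Tip deflection under a unit load at C: L³/(3EI) = 561.7/EI.
The prop prevents deflection at C: R_C = δ_0/δ_{CC} = 7952/561.7 = 14.16 kN.
Vertical equilibrium: R_A = ΣP − R_C = 30.5 − 14.16 = 16.34 kN.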